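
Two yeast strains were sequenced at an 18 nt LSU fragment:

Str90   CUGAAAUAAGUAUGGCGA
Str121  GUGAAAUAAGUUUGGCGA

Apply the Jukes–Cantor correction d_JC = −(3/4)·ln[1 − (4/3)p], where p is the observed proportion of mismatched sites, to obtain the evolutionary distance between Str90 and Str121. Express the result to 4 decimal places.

0.1203

The sequences differ at positions 1 (C/G), 12 (A/U).
p = 2/18 = 0.111111.
d = −0.75 · ln(1 − (4/3)·0.111111) = −0.75 · ln(0.851852) = −0.75 · (-0.160342) = 0.1203.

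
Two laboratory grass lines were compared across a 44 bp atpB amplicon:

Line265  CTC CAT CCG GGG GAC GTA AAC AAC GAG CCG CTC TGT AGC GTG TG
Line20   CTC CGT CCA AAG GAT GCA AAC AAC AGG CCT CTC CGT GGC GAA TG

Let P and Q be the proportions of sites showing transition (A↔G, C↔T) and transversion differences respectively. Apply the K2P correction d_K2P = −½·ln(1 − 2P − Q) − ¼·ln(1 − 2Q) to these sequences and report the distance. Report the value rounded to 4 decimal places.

Mismatches occur at site 5 (A/G, transition), site 9 (G/A, transition), site 10 (G/A, transition), site 11 (G/A, transition), site 15 (C/T, transition), site 17 (T/C, transition), site 25 (G/A, transition), site 26 (A/G, transition), site 30 (G/T, transversion), site 34 (T/C, transition), site 37 (A/G, transition), site 41 (T/A, transversion), site 42 (G/A, transition).
Of the 13 differences, 11 transitions and 2 transversions over 44 sites: P = 11/44 = 0.250000, Q = 2/44 = 0.045455.
d = −0.5·ln(0.454545) − 0.25·ln(0.909090) = −0.5·(-0.788458) − 0.25·(-0.095311) = 0.4181.

0.4181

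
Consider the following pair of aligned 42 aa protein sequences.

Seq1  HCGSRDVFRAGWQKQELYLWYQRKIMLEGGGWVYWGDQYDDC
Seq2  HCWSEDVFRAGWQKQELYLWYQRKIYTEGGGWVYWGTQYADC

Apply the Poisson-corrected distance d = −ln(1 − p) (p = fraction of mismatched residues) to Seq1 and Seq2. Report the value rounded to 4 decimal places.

Mismatches occur at site 3 (G↔W), site 5 (R↔E), site 26 (M↔Y), site 27 (L↔T), site 37 (D↔T), site 40 (D↔A).
p = 6/42 = 0.142857.
d = −ln(1 − 0.142857) = −ln(0.857143) = 0.1542.

0.1542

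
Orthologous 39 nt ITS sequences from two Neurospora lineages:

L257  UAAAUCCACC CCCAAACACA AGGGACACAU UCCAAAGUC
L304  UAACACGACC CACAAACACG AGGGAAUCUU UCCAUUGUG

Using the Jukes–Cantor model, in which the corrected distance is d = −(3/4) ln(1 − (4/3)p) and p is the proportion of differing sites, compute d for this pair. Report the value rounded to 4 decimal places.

0.3538

Mismatches occur at site 4 (A→C), site 5 (U→A), site 7 (C→G), site 12 (C→A), site 20 (A→G), site 26 (C→A), site 27 (A→U), site 29 (A→U), site 35 (A→U), site 36 (A→U), site 39 (C→G).
p = 11/39 = 0.282051.
d = −0.75 · ln(1 − (4/3)·0.282051) = −0.75 · ln(0.623932) = −0.75 · (-0.471714) = 0.3538.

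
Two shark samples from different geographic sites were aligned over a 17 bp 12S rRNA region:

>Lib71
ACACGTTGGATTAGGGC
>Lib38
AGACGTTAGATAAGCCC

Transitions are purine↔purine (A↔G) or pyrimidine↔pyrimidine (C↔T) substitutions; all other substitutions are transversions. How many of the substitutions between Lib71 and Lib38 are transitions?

1

The sequences differ at positions 2 (C/G, transversion), 8 (G/A, transition), 12 (T/A, transversion), 15 (G/C, transversion), 16 (G/C, transversion).
Of the 5 differences, 1 transition and 4 transversions, so the answer is 1.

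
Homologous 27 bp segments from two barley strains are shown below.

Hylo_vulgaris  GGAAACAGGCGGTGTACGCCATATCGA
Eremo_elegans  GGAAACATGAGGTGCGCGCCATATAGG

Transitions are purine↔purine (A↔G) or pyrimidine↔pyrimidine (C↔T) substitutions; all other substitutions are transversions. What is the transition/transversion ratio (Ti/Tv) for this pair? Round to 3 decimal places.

1.000

Differing sites — 8:G/T (Tv); 10:C/A (Tv); 15:T/C (Ti); 16:A/G (Ti); 25:C/A (Tv); 27:A/G (Ti).
Of the 6 differences, 3 transitions and 3 transversions, so Ti/Tv = 3/3 = 1.000.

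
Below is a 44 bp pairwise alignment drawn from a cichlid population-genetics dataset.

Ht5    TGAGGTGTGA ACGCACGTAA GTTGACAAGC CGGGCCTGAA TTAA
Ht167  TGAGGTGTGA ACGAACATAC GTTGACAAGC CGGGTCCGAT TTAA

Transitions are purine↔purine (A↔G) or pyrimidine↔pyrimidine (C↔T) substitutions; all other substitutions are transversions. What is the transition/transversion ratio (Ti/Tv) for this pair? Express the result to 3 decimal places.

Differing sites — 14:C/A (Tv); 17:G/A (Ti); 20:A/C (Tv); 35:C/T (Ti); 37:T/C (Ti); 40:A/T (Tv).
Of the 6 differences, 3 transitions and 3 transversions, so Ti/Tv = 3/3 = 1.000.

1.000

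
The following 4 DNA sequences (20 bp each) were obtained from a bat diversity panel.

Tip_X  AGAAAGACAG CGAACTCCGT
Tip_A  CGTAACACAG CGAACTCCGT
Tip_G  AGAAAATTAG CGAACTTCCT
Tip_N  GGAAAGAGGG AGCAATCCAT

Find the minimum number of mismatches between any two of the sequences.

Pairwise Hamming distances:
  Tip_X vs Tip_A: 3
  Tip_X vs Tip_G: 5
  Tip_X vs Tip_N: 7
  Tip_A vs Tip_G: 7
  Tip_A vs Tip_N: 9
  Tip_G vs Tip_N: 10
The smallest is 3, between Tip_X and Tip_A.

3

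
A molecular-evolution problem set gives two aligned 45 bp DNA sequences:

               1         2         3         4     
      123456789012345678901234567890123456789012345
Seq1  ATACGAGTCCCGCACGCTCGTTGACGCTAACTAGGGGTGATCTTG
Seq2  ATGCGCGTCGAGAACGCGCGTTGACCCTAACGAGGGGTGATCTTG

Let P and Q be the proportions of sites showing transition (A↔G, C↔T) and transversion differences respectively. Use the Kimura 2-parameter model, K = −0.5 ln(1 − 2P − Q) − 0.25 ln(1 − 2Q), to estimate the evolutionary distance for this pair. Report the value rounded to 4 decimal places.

0.2047

Differing sites — 3:A/G (Ti); 6:A/C (Tv); 10:C/G (Tv); 11:C/A (Tv); 13:C/A (Tv); 18:T/G (Tv); 26:G/C (Tv); 32:T/G (Tv).
Of the 8 differences, 1 transition and 7 transversions over 45 sites: P = 1/45 = 0.022222, Q = 7/45 = 0.155556.
d = −0.5·ln(0.800000) − 0.25·ln(0.688888) = −0.5·(-0.223144) − 0.25·(-0.372677) = 0.2047.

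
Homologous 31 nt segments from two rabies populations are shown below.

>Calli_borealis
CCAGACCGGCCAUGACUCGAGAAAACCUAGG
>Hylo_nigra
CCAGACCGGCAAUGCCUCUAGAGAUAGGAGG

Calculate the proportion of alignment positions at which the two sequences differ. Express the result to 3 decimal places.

Differing sites — 11:C/A; 15:A/C; 19:G/U; 23:A/G; 25:A/U; 26:C/A; 27:C/G; 28:U/G.
There are 8 differences over 31 sites, so p = 8/31 = 0.258.

0.258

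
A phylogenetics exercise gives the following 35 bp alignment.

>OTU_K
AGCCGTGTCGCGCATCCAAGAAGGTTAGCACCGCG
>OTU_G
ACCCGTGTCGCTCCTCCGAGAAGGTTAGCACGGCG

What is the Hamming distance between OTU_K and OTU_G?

5

Mismatches occur at site 2 (G→C), site 12 (G→T), site 14 (A→C), site 18 (A→G), site 32 (C→G).
That gives 5 mismatches out of 35 aligned sites, so the Hamming distance is 5.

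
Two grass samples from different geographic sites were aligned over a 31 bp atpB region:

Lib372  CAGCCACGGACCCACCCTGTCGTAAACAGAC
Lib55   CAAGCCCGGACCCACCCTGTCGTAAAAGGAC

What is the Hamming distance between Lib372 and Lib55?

5

The sequences differ at positions 3 (G/A), 4 (C/G), 6 (A/C), 27 (C/A), 28 (A/G).
That gives 5 mismatches out of 31 aligned sites, so the Hamming distance is 5.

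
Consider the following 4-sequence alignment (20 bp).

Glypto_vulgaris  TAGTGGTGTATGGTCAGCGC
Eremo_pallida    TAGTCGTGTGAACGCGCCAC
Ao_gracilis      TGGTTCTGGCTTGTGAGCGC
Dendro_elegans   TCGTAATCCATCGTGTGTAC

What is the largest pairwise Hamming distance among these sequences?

Pairwise Hamming distances:
  Glypto_vulgaris vs Eremo_pallida: 9
  Glypto_vulgaris vs Ao_gracilis: 7
  Glypto_vulgaris vs Dendro_elegans: 10
  Eremo_pallida vs Ao_gracilis: 13
  Eremo_pallida vs Dendro_elegans: 14
  Ao_gracilis vs Dendro_elegans: 10
The largest is 14, between Eremo_pallida and Dendro_elegans.

14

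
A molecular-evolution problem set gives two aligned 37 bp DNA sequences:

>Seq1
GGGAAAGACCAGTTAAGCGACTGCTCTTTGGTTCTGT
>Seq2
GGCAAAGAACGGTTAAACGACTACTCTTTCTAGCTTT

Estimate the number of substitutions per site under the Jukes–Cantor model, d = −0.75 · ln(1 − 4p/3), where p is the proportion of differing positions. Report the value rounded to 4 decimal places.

Differing sites — 3:G/C; 9:C/A; 11:A/G; 17:G/A; 23:G/A; 30:G/C; 31:G/T; 32:T/A; 33:T/G; 36:G/T.
p = 10/37 = 0.270270.
d = −0.75 · ln(1 − (4/3)·0.270270) = −0.75 · ln(0.639640) = −0.75 · (-0.446850) = 0.3351.

0.3351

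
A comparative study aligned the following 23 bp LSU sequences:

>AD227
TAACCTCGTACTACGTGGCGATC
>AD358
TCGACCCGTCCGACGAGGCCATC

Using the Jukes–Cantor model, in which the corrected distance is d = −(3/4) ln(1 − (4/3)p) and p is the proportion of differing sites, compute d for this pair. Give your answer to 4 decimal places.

0.4674

Differing sites — 2:A/C; 3:A/G; 4:C/A; 6:T/C; 10:A/C; 12:T/G; 16:T/A; 20:G/C.
p = 8/23 = 0.347826.
d = −0.75 · ln(1 − (4/3)·0.347826) = −0.75 · ln(0.536232) = −0.75 · (-0.623188) = 0.4674.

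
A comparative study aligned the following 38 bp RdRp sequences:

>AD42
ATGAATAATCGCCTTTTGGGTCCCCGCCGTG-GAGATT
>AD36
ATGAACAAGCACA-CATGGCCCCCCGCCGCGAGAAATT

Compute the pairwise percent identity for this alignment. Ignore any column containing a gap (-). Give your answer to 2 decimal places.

72.22%

Excluding the 2 gap columns leaves 36 comparable sites.
Differing sites — 6:T/C; 9:T/G; 11:G/A; 13:C/A; 15:T/C; 16:T/A; 20:G/C; 21:T/C; 30:T/C; 35:G/A.
26 of the 36 comparable sites match, so the percent identity is 26/36 × 100 = 72.22%.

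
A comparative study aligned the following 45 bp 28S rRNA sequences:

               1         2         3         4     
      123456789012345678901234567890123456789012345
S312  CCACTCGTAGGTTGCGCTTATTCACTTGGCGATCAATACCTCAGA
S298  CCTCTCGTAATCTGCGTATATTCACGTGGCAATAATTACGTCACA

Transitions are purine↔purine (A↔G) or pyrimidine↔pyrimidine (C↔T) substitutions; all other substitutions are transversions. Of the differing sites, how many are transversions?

8

Mismatches occur at site 3 (A↔T, transversion), site 10 (G↔A, transition), site 11 (G↔T, transversion), site 12 (T↔C, transition), site 17 (C↔T, transition), site 18 (T↔A, transversion), site 26 (T↔G, transversion), site 31 (G↔A, transition), site 34 (C↔A, transversion), site 36 (A↔T, transversion), site 40 (C↔G, transversion), site 44 (G↔C, transversion).
Of the 12 differences, 4 transitions and 8 transversions, so the answer is 8.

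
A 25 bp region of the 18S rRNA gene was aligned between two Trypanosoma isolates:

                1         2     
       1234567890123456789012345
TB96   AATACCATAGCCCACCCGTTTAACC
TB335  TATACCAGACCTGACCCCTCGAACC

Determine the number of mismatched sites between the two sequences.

8

Differing sites — 1:A/T; 8:T/G; 10:G/C; 12:C/T; 13:C/G; 18:G/C; 20:T/C; 21:T/G.
That gives 8 mismatches out of 25 aligned sites, so the Hamming distance is 8.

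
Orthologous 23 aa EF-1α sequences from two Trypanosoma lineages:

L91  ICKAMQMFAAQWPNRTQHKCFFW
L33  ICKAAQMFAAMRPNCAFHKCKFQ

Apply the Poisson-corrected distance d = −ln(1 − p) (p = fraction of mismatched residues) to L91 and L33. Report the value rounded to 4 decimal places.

The sequences differ at positions 5 (M/A), 11 (Q/M), 12 (W/R), 15 (R/C), 16 (T/A), 17 (Q/F), 21 (F/K), 23 (W/Q).
p = 8/23 = 0.347826.
d = −ln(1 − 0.347826) = −ln(0.652174) = 0.4274.

0.4274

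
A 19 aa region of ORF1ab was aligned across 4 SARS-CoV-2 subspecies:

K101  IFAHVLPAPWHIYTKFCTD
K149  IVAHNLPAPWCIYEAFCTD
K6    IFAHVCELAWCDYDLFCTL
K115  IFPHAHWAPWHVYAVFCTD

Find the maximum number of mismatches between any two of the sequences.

11

Pairwise Hamming distances:
  K101 vs K149: 5
  K101 vs K6: 9
  K101 vs K115: 7
  K149 vs K6: 10
  K149 vs K115: 9
  K6 vs K115: 11
The largest is 11, between K6 and K115.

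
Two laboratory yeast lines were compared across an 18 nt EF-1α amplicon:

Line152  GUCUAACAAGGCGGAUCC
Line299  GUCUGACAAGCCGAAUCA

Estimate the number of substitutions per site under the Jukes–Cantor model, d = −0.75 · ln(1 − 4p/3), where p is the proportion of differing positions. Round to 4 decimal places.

The sequences differ at positions 5 (A/G), 11 (G/C), 14 (G/A), 18 (C/A).
p = 4/18 = 0.222222.
d = −0.75 · ln(1 − (4/3)·0.222222) = −0.75 · ln(0.703704) = −0.75 · (-0.351397) = 0.2635.

0.2635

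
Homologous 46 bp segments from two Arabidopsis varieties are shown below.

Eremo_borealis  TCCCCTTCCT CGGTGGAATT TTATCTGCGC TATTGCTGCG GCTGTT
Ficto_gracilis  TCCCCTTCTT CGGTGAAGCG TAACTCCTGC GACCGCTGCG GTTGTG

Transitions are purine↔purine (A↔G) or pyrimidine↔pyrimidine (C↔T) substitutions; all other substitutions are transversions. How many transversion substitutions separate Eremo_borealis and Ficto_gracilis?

The sequences differ at positions 9 (C/T, transition), 16 (G/A, transition), 18 (A/G, transition), 19 (T/C, transition), 20 (T/G, transversion), 22 (T/A, transversion), 24 (T/C, transition), 25 (C/T, transition), 26 (T/C, transition), 27 (G/C, transversion), 28 (C/T, transition), 31 (T/G, transversion), 33 (T/C, transition), 34 (T/C, transition), 42 (C/T, transition), 46 (T/G, transversion).
Of the 16 differences, 11 transitions and 5 transversions, so the answer is 5.

5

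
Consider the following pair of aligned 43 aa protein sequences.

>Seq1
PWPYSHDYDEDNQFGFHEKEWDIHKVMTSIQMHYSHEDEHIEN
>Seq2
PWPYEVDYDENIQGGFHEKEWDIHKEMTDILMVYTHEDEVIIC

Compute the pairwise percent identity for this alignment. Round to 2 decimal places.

69.77%

The sequences differ at positions 5 (S/E), 6 (H/V), 11 (D/N), 12 (N/I), 14 (F/G), 26 (V/E), 29 (S/D), 31 (Q/L), 33 (H/V), 35 (S/T), 40 (H/V), 42 (E/I), 43 (N/C).
30 of the 43 sites match, so the percent identity is 30/43 × 100 = 69.77%.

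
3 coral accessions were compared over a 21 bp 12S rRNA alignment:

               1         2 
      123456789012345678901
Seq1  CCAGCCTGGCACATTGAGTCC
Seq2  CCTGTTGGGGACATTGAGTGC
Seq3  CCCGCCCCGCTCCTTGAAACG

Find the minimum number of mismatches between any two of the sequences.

Pairwise Hamming distances:
  Seq1 vs Seq2: 6
  Seq1 vs Seq3: 8
  Seq2 vs Seq3: 12
The smallest is 6, between Seq1 and Seq2.

6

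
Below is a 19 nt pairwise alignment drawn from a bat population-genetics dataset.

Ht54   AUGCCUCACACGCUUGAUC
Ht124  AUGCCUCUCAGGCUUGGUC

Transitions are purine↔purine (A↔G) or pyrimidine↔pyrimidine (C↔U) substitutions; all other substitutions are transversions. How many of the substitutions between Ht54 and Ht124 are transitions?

1

Differing sites — 8:A/U (Tv); 11:C/G (Tv); 17:A/G (Ti).
Of the 3 differences, 1 transition and 2 transversions, so the answer is 1.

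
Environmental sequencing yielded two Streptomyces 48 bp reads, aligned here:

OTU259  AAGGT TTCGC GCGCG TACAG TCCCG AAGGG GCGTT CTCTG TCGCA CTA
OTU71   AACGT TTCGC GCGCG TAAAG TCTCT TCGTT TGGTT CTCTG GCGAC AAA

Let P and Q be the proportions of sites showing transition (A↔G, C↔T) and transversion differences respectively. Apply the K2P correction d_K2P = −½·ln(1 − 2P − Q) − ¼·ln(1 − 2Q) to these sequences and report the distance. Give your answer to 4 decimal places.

Differing sites — 3:G/C (Tv); 18:C/A (Tv); 23:C/T (Ti); 25:G/T (Tv); 26:A/T (Tv); 27:A/C (Tv); 29:G/T (Tv); 30:G/T (Tv); 31:G/T (Tv); 32:C/G (Tv); 41:T/G (Tv); 44:C/A (Tv); 45:A/C (Tv); 46:C/A (Tv); 47:T/A (Tv).
Of the 15 differences, 1 transition and 14 transversions over 48 sites: P = 1/48 = 0.020833, Q = 14/48 = 0.291667.
d = −0.5·ln(0.666667) − 0.25·ln(0.416666) = −0.5·(-0.405465) − 0.25·(-0.875470) = 0.4216.

0.4216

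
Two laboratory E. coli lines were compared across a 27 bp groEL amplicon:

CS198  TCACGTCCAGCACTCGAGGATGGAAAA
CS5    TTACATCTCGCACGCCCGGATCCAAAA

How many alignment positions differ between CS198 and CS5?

9

The sequences differ at positions 2 (C/T), 5 (G/A), 8 (C/T), 9 (A/C), 14 (T/G), 16 (G/C), 17 (A/C), 22 (G/C), 23 (G/C).
That gives 9 mismatches out of 27 aligned sites, so the Hamming distance is 9.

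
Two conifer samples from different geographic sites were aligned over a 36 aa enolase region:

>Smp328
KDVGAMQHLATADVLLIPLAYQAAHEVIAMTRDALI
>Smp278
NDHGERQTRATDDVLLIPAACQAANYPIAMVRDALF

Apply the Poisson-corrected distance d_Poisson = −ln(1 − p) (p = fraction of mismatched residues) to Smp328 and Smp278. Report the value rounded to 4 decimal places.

0.4925

Mismatches occur at site 1 (K/N), site 3 (V/H), site 5 (A/E), site 6 (M/R), site 8 (H/T), site 9 (L/R), site 12 (A/D), site 19 (L/A), site 21 (Y/C), site 25 (H/N), site 26 (E/Y), site 27 (V/P), site 31 (T/V), site 36 (I/F).
p = 14/36 = 0.388889.
d = −ln(1 − 0.388889) = −ln(0.611111) = 0.4925.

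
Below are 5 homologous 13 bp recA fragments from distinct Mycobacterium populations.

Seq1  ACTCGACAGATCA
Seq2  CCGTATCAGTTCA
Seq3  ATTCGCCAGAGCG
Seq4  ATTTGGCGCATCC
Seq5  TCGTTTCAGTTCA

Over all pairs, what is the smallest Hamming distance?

2

Pairwise Hamming distances:
  Seq1 vs Seq2: 6
  Seq1 vs Seq3: 4
  Seq1 vs Seq4: 6
  Seq1 vs Seq5: 6
  Seq2 vs Seq3: 9
  Seq2 vs Seq4: 9
  Seq2 vs Seq5: 2
  Seq3 vs Seq4: 6
  Seq3 vs Seq5: 9
  Seq4 vs Seq5: 9
The smallest is 2, between Seq2 and Seq5.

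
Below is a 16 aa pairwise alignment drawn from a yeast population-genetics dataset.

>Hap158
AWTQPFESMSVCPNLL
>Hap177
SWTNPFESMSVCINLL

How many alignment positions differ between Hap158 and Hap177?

3

Differing sites — 1:A/S; 4:Q/N; 13:P/I.
That gives 3 mismatches out of 16 aligned sites, so the Hamming distance is 3.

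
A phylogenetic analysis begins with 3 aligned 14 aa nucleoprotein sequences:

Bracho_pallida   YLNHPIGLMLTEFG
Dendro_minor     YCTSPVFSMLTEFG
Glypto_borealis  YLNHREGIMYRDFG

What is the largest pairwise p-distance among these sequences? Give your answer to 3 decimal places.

0.714

Pairwise Hamming distances:
  Bracho_pallida vs Dendro_minor: 6
  Bracho_pallida vs Glypto_borealis: 6
  Dendro_minor vs Glypto_borealis: 10
The largest is 10 mismatches, between Dendro_minor and Glypto_borealis; p = 10/14 = 0.714.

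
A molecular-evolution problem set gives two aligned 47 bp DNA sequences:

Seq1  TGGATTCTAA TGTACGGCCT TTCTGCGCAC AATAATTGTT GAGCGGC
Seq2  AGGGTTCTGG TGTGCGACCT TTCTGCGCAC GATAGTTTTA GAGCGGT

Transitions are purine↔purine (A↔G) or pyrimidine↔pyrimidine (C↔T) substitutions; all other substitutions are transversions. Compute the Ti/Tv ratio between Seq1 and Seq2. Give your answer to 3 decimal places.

2.667

The sequences differ at positions 1 (T/A, transversion), 4 (A/G, transition), 9 (A/G, transition), 10 (A/G, transition), 14 (A/G, transition), 17 (G/A, transition), 31 (A/G, transition), 35 (A/G, transition), 38 (G/T, transversion), 40 (T/A, transversion), 47 (C/T, transition).
Of the 11 differences, 8 transitions and 3 transversions, so Ti/Tv = 8/3 = 2.667.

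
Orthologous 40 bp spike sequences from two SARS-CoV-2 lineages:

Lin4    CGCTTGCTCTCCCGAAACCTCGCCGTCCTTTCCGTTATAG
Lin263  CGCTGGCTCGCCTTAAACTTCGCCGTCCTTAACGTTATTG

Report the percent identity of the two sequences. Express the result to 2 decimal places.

Differing sites — 5:T/G; 10:T/G; 13:C/T; 14:G/T; 19:C/T; 31:T/A; 32:C/A; 39:A/T.
32 of the 40 sites match, so the percent identity is 32/40 × 100 = 80.00%.

80.00%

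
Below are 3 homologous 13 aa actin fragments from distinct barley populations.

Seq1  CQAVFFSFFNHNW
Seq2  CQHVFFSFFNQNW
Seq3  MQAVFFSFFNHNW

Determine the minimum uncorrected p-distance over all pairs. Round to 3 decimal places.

Pairwise Hamming distances:
  Seq1 vs Seq2: 2
  Seq1 vs Seq3: 1
  Seq2 vs Seq3: 3
The smallest is 1 mismatch, between Seq1 and Seq3; p = 1/13 = 0.077.

0.077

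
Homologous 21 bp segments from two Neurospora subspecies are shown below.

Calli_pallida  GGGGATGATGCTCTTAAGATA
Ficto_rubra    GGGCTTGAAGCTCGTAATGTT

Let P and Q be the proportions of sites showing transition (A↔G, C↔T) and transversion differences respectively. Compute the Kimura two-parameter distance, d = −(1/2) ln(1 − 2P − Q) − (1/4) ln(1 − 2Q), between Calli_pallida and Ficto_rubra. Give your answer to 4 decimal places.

0.4516

The sequences differ at positions 4 (G/C, transversion), 5 (A/T, transversion), 9 (T/A, transversion), 14 (T/G, transversion), 18 (G/T, transversion), 19 (A/G, transition), 21 (A/T, transversion).
Of the 7 differences, 1 transition and 6 transversions over 21 sites: P = 1/21 = 0.047619, Q = 6/21 = 0.285714.
d = −0.5·ln(0.619048) − 0.25·ln(0.428572) = −0.5·(-0.479572) − 0.25·(-0.847297) = 0.4516.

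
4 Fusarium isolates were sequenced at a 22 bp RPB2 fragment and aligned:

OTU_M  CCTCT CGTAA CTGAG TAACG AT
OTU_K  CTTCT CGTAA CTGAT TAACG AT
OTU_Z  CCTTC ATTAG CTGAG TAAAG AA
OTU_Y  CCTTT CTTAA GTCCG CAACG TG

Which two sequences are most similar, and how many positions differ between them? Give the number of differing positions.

2

Pairwise Hamming distances:
  OTU_M vs OTU_K: 2
  OTU_M vs OTU_Z: 7
  OTU_M vs OTU_Y: 8
  OTU_K vs OTU_Z: 9
  OTU_K vs OTU_Y: 10
  OTU_Z vs OTU_Y: 10
The smallest is 2, between OTU_M and OTU_K.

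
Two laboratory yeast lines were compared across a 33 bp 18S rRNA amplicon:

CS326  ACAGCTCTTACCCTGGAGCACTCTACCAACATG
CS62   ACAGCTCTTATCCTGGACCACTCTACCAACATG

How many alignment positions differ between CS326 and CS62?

The sequences differ at positions 11 (C/T), 18 (G/C).
That gives 2 mismatches out of 33 aligned sites, so the Hamming distance is 2.

2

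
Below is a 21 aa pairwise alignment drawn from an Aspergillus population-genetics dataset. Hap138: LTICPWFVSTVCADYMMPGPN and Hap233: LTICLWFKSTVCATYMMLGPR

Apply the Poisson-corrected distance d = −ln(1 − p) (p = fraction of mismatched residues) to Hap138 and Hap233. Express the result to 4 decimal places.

The sequences differ at positions 5 (P/L), 8 (V/K), 14 (D/T), 18 (P/L), 21 (N/R).
p = 5/21 = 0.238095.
d = −ln(1 − 0.238095) = −ln(0.761905) = 0.2719.

0.2719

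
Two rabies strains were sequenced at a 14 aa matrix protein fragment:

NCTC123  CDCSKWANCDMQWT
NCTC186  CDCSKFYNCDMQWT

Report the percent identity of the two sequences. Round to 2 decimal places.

85.71%

The sequences differ at positions 6 (W/F), 7 (A/Y).
12 of the 14 sites match, so the percent identity is 12/14 × 100 = 85.71%.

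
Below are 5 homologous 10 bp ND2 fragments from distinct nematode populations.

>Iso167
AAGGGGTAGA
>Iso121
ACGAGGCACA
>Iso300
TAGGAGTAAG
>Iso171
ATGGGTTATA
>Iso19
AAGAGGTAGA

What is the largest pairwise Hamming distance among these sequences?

Pairwise Hamming distances:
  Iso167 vs Iso121: 4
  Iso167 vs Iso300: 4
  Iso167 vs Iso171: 3
  Iso167 vs Iso19: 1
  Iso121 vs Iso300: 7
  Iso121 vs Iso171: 5
  Iso121 vs Iso19: 3
  Iso300 vs Iso171: 6
  Iso300 vs Iso19: 5
  Iso171 vs Iso19: 4
The largest is 7, between Iso121 and Iso300.

7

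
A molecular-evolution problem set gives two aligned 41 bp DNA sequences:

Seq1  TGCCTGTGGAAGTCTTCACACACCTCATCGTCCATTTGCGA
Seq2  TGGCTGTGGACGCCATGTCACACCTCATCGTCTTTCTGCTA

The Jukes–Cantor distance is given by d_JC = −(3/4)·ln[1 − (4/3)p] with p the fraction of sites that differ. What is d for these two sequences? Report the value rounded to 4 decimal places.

0.2950

Differing sites — 3:C/G; 11:A/C; 13:T/C; 15:T/A; 17:C/G; 18:A/T; 33:C/T; 34:A/T; 36:T/C; 40:G/T.
p = 10/41 = 0.243902.
d = −0.75 · ln(1 − (4/3)·0.243902) = −0.75 · ln(0.674797) = −0.75 · (-0.393343) = 0.2950.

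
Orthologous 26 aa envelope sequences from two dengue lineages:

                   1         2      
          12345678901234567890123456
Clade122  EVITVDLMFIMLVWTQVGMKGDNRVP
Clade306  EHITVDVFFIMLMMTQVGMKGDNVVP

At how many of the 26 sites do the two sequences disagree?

6

Differing sites — 2:V/H; 7:L/V; 8:M/F; 13:V/M; 14:W/M; 24:R/V.
That gives 6 mismatches out of 26 aligned sites, so the Hamming distance is 6.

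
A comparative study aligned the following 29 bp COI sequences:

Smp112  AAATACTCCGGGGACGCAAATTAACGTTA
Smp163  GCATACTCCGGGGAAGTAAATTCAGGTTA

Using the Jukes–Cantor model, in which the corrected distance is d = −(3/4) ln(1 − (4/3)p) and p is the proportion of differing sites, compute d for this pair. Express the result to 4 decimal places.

Mismatches occur at site 1 (A/G), site 2 (A/C), site 15 (C/A), site 17 (C/T), site 23 (A/C), site 25 (C/G).
p = 6/29 = 0.206897.
d = −0.75 · ln(1 − (4/3)·0.206897) = −0.75 · ln(0.724137) = −0.75 · (-0.322775) = 0.2421.

0.2421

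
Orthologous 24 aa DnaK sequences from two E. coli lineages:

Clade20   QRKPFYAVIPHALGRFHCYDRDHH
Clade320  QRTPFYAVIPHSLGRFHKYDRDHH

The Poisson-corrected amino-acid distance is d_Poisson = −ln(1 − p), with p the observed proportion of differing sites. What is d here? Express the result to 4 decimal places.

0.1335

The sequences differ at positions 3 (K/T), 12 (A/S), 18 (C/K).
p = 3/24 = 0.125000.
d = −ln(1 − 0.125000) = −ln(0.875000) = 0.1335.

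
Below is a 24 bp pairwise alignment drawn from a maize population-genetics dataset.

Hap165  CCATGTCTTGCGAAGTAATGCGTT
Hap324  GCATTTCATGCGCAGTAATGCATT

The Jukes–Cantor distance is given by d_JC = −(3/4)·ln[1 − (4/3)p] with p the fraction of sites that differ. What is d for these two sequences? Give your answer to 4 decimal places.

0.2441

The sequences differ at positions 1 (C/G), 5 (G/T), 8 (T/A), 13 (A/C), 22 (G/A).
p = 5/24 = 0.208333.
d = −0.75 · ln(1 − (4/3)·0.208333) = −0.75 · ln(0.722223) = −0.75 · (-0.325421) = 0.2441.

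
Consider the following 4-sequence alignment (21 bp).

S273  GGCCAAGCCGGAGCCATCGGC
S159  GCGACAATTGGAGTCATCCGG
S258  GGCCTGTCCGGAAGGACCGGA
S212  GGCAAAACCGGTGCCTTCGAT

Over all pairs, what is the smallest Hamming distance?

6

Pairwise Hamming distances:
  S273 vs S159: 10
  S273 vs S258: 8
  S273 vs S212: 6
  S159 vs S258: 14
  S159 vs S212: 11
  S258 vs S212: 12
The smallest is 6, between S273 and S212.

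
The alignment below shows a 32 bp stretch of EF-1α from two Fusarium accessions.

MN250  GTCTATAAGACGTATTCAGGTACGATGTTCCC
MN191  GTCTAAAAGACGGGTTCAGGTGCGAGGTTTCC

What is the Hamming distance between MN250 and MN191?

6

The sequences differ at positions 6 (T/A), 13 (T/G), 14 (A/G), 22 (A/G), 26 (T/G), 30 (C/T).
That gives 6 mismatches out of 32 aligned sites, so the Hamming distance is 6.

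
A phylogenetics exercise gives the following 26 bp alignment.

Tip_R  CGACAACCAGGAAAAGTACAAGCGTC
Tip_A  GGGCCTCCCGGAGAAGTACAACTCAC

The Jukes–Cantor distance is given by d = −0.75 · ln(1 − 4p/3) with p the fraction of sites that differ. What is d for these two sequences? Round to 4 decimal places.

Differing sites — 1:C/G; 3:A/G; 5:A/C; 6:A/T; 9:A/C; 13:A/G; 22:G/C; 23:C/T; 24:G/C; 25:T/A.
p = 10/26 = 0.384615.
d = −0.75 · ln(1 − (4/3)·0.384615) = −0.75 · ln(0.487180) = −0.75 · (-0.719122) = 0.5393.

0.5393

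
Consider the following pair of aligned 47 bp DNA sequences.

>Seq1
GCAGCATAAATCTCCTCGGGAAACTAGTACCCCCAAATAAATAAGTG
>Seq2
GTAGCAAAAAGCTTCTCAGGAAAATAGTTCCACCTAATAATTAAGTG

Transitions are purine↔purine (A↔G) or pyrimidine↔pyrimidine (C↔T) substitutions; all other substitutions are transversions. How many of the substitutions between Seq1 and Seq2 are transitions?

The sequences differ at positions 2 (C/T, transition), 7 (T/A, transversion), 11 (T/G, transversion), 14 (C/T, transition), 18 (G/A, transition), 24 (C/A, transversion), 29 (A/T, transversion), 32 (C/A, transversion), 35 (A/T, transversion), 41 (A/T, transversion).
Of the 10 differences, 3 transitions and 7 transversions, so the answer is 3.

3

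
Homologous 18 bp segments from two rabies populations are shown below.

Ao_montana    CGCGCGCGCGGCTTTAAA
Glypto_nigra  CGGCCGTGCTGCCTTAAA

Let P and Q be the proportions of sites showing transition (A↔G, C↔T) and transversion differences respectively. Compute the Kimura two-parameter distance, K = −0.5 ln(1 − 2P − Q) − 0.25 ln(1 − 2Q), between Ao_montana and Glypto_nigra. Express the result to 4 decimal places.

Mismatches occur at site 3 (C→G, transversion), site 4 (G→C, transversion), site 7 (C→T, transition), site 10 (G→T, transversion), site 13 (T→C, transition).
Of the 5 differences, 2 transitions and 3 transversions over 18 sites: P = 2/18 = 0.111111, Q = 3/18 = 0.166667.
d = −0.5·ln(0.611111) − 0.25·ln(0.666666) = −0.5·(-0.492477) − 0.25·(-0.405466) = 0.3476.

0.3476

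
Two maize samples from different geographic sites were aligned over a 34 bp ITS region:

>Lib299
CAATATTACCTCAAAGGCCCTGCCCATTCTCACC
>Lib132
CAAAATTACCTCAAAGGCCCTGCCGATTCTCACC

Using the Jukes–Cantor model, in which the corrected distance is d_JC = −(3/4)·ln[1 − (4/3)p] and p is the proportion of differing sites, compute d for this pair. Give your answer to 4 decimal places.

0.0613

The sequences differ at positions 4 (T/A), 25 (C/G).
p = 2/34 = 0.058824.
d = −0.75 · ln(1 − (4/3)·0.058824) = −0.75 · ln(0.921568) = −0.75 · (-0.081679) = 0.0613.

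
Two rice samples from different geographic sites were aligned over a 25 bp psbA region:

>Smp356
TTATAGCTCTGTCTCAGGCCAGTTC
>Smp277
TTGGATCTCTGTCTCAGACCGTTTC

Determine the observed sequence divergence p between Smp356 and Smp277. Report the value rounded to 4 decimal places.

0.2400

Mismatches occur at site 3 (A→G), site 4 (T→G), site 6 (G→T), site 18 (G→A), site 21 (A→G), site 22 (G→T).
There are 6 differences over 25 sites, so p = 6/25 = 0.2400.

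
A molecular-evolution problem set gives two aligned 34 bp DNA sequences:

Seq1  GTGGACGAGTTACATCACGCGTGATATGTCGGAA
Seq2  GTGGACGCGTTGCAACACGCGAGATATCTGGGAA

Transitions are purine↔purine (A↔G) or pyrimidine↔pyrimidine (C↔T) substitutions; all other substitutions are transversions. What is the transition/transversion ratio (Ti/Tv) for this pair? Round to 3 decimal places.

0.200

Mismatches occur at site 8 (A↔C, transversion), site 12 (A↔G, transition), site 15 (T↔A, transversion), site 22 (T↔A, transversion), site 28 (G↔C, transversion), site 30 (C↔G, transversion).
Of the 6 differences, 1 transition and 5 transversions, so Ti/Tv = 1/5 = 0.200.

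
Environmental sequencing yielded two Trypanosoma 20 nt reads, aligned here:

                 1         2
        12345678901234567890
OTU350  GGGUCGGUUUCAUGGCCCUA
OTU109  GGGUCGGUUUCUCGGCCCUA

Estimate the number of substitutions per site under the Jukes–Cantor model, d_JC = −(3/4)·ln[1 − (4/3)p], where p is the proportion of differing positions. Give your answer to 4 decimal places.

The sequences differ at positions 12 (A/U), 13 (U/C).
p = 2/20 = 0.100000.
d = −0.75 · ln(1 − (4/3)·0.100000) = −0.75 · ln(0.866667) = −0.75 · (-0.143100) = 0.1073.

0.1073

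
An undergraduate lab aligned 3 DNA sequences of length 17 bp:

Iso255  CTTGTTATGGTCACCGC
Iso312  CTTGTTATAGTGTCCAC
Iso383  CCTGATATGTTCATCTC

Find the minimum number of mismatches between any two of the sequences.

4

Pairwise Hamming distances:
  Iso255 vs Iso312: 4
  Iso255 vs Iso383: 5
  Iso312 vs Iso383: 8
The smallest is 4, between Iso255 and Iso312.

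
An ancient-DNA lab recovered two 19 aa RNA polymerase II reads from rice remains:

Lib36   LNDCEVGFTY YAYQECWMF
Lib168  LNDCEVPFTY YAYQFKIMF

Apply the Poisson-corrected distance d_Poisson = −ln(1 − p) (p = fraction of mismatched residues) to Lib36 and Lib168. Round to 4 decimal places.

Mismatches occur at site 7 (G/P), site 15 (E/F), site 16 (C/K), site 17 (W/I).
p = 4/19 = 0.210526.
d = −ln(1 − 0.210526) = −ln(0.789474) = 0.2364.

0.2364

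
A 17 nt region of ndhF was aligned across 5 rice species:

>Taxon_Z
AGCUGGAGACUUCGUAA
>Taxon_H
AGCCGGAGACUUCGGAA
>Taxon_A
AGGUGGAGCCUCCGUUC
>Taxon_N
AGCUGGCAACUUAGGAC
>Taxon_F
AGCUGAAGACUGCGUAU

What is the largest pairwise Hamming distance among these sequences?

8

Pairwise Hamming distances:
  Taxon_Z vs Taxon_H: 2
  Taxon_Z vs Taxon_A: 5
  Taxon_Z vs Taxon_N: 5
  Taxon_Z vs Taxon_F: 3
  Taxon_H vs Taxon_A: 7
  Taxon_H vs Taxon_N: 5
  Taxon_H vs Taxon_F: 5
  Taxon_A vs Taxon_N: 8
  Taxon_A vs Taxon_F: 6
  Taxon_N vs Taxon_F: 7
The largest is 8, between Taxon_A and Taxon_N.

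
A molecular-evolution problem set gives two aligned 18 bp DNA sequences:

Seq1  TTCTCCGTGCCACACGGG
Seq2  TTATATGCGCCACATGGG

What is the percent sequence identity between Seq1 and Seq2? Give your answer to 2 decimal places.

72.22%

Mismatches occur at site 3 (C↔A), site 5 (C↔A), site 6 (C↔T), site 8 (T↔C), site 15 (C↔T).
13 of the 18 sites match, so the percent identity is 13/18 × 100 = 72.22%.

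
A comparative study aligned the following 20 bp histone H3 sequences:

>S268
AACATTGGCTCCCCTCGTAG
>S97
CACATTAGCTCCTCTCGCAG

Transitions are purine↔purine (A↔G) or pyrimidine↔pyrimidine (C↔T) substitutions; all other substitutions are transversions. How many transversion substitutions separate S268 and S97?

1

Mismatches occur at site 1 (A/C, transversion), site 7 (G/A, transition), site 13 (C/T, transition), site 18 (T/C, transition).
Of the 4 differences, 3 transitions and 1 transversion, so the answer is 1.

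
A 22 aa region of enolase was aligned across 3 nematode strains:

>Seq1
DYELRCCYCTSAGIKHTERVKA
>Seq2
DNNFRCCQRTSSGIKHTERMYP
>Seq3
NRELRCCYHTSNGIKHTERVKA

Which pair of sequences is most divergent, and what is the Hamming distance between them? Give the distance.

10

Pairwise Hamming distances:
  Seq1 vs Seq2: 9
  Seq1 vs Seq3: 4
  Seq2 vs Seq3: 10
The largest is 10, between Seq2 and Seq3.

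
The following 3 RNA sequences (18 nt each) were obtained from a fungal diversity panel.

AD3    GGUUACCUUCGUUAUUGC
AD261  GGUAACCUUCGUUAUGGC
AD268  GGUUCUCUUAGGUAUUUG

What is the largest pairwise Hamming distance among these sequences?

8

Pairwise Hamming distances:
  AD3 vs AD261: 2
  AD3 vs AD268: 6
  AD261 vs AD268: 8
The largest is 8, between AD261 and AD268.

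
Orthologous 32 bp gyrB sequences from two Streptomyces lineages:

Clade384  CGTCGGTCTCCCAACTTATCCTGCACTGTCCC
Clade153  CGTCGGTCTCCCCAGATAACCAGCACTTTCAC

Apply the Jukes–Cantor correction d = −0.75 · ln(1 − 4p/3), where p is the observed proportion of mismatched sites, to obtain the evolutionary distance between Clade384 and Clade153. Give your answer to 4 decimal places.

0.2586

Mismatches occur at site 13 (A↔C), site 15 (C↔G), site 16 (T↔A), site 19 (T↔A), site 22 (T↔A), site 28 (G↔T), site 31 (C↔A).
p = 7/32 = 0.218750.
d = −0.75 · ln(1 − (4/3)·0.218750) = −0.75 · ln(0.708333) = −0.75 · (-0.344841) = 0.2586.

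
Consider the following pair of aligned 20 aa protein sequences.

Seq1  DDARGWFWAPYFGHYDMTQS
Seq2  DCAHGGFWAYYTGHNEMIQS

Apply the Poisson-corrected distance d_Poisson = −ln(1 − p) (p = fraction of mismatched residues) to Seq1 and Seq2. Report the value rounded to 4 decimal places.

0.5108

The sequences differ at positions 2 (D/C), 4 (R/H), 6 (W/G), 10 (P/Y), 12 (F/T), 15 (Y/N), 16 (D/E), 18 (T/I).
p = 8/20 = 0.400000.
d = −ln(1 − 0.400000) = −ln(0.600000) = 0.5108.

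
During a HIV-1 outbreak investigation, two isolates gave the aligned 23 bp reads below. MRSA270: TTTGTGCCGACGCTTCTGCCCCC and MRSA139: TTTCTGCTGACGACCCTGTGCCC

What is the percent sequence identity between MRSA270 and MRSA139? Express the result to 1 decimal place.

Differing sites — 4:G/C; 8:C/T; 13:C/A; 14:T/C; 15:T/C; 19:C/T; 20:C/G.
16 of the 23 sites match, so the percent identity is 16/23 × 100 = 69.6%.

69.6%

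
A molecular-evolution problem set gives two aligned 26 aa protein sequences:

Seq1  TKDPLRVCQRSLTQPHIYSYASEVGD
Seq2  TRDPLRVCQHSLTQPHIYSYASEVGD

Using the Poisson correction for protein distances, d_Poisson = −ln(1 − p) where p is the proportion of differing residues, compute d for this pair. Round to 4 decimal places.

0.0800

The sequences differ at positions 2 (K/R), 10 (R/H).
p = 2/26 = 0.076923.
d = −ln(1 − 0.076923) = −ln(0.923077) = 0.0800.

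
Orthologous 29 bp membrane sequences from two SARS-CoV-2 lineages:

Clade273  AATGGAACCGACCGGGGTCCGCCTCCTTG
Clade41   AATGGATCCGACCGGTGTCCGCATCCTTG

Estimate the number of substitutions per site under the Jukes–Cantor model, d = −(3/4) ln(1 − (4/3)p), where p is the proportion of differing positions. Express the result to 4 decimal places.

0.1113

The sequences differ at positions 7 (A/T), 16 (G/T), 23 (C/A).
p = 3/29 = 0.103448.
d = −0.75 · ln(1 − (4/3)·0.103448) = −0.75 · ln(0.862069) = −0.75 · (-0.148420) = 0.1113.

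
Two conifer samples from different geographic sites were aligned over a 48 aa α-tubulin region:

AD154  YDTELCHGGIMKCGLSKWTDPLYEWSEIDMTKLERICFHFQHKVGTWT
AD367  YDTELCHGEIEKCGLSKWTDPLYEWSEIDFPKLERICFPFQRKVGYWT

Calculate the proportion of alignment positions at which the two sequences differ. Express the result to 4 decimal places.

0.1458

Mismatches occur at site 9 (G→E), site 11 (M→E), site 30 (M→F), site 31 (T→P), site 39 (H→P), site 42 (H→R), site 46 (T→Y).
There are 7 differences over 48 sites, so p = 7/48 = 0.1458.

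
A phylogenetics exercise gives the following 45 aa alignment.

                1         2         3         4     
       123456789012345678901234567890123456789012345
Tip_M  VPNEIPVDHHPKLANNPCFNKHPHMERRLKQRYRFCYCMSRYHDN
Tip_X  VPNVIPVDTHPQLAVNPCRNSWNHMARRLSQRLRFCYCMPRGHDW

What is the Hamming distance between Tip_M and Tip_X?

14

Differing sites — 4:E/V; 9:H/T; 12:K/Q; 15:N/V; 19:F/R; 21:K/S; 22:H/W; 23:P/N; 26:E/A; 30:K/S; 33:Y/L; 40:S/P; 42:Y/G; 45:N/W.
That gives 14 mismatches out of 45 aligned sites, so the Hamming distance is 14.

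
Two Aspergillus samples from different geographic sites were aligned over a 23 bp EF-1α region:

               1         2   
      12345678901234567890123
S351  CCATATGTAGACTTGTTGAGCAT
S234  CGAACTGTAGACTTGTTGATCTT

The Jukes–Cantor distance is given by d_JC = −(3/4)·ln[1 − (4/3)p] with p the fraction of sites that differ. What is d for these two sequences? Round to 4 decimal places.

Differing sites — 2:C/G; 4:T/A; 5:A/C; 20:G/T; 22:A/T.
p = 5/23 = 0.217391.
d = −0.75 · ln(1 − (4/3)·0.217391) = −0.75 · ln(0.710145) = −0.75 · (-0.342286) = 0.2567.

0.2567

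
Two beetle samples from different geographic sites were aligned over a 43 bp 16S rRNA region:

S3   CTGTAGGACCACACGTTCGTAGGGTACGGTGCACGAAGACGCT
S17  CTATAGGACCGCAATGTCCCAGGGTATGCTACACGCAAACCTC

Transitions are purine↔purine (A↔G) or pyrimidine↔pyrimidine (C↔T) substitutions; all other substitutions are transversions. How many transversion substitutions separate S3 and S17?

Differing sites — 3:G/A (Ti); 11:A/G (Ti); 14:C/A (Tv); 15:G/T (Tv); 16:T/G (Tv); 19:G/C (Tv); 20:T/C (Ti); 27:C/T (Ti); 29:G/C (Tv); 31:G/A (Ti); 36:A/C (Tv); 38:G/A (Ti); 41:G/C (Tv); 42:C/T (Ti); 43:T/C (Ti).
Of the 15 differences, 8 transitions and 7 transversions, so the answer is 7.

7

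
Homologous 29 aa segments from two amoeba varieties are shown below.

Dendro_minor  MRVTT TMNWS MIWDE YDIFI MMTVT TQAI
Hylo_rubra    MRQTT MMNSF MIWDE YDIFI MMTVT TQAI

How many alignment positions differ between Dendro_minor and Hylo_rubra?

The sequences differ at positions 3 (V/Q), 6 (T/M), 9 (W/S), 10 (S/F).
That gives 4 mismatches out of 29 aligned sites, so the Hamming distance is 4.

4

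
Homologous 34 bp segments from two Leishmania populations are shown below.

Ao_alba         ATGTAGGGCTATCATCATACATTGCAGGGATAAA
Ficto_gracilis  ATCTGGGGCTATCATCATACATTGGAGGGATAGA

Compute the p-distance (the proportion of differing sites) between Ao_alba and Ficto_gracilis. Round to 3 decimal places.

The sequences differ at positions 3 (G/C), 5 (A/G), 25 (C/G), 33 (A/G).
There are 4 differences over 34 sites, so p = 4/34 = 0.118.

0.118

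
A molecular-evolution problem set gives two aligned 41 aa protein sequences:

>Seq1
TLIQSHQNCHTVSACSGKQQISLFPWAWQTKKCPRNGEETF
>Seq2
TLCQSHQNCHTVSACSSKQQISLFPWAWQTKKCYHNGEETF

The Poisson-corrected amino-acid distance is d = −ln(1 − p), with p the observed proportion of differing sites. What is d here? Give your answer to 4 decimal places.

Mismatches occur at site 3 (I/C), site 17 (G/S), site 34 (P/Y), site 35 (R/H).
p = 4/41 = 0.097561.
d = −ln(1 − 0.097561) = −ln(0.902439) = 0.1027.

0.1027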